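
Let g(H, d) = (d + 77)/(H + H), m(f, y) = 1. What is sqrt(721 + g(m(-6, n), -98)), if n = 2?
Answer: 7*sqrt(58)/2 ≈ 26.655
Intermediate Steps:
g(H, d) = (77 + d)/(2*H) (g(H, d) = (77 + d)/((2*H)) = (77 + d)*(1/(2*H)) = (77 + d)/(2*H))
sqrt(721 + g(m(-6, n), -98)) = sqrt(721 + (1/2)*(77 - 98)/1) = sqrt(721 + (1/2)*1*(-21)) = sqrt(721 - 21/2) = sqrt(1421/2) = 7*sqrt(58)/2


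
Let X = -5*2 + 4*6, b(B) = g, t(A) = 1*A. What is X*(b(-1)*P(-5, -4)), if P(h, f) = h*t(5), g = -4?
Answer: 1400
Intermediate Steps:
t(A) = A
b(B) = -4
X = 14 (X = -10 + 24 = 14)
P(h, f) = 5*h (P(h, f) = h*5 = 5*h)
X*(b(-1)*P(-5, -4)) = 14*(-20*(-5)) = 14*(-4*(-25)) = 14*100 = 1400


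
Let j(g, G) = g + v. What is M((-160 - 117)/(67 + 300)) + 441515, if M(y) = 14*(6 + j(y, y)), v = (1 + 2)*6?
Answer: 162155439/367 ≈ 4.4184e+5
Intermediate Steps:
v = 18 (v = 3*6 = 18)
j(g, G) = 18 + g (j(g, G) = g + 18 = 18 + g)
M(y) = 336 + 14*y (M(y) = 14*(6 + (18 + y)) = 14*(24 + y) = 336 + 14*y)
M((-160 - 117)/(67 + 300)) + 441515 = (336 + 14*((-160 - 117)/(67 + 300))) + 441515 = (336 + 14*(-277/367)) + 441515 = (336 - 3878/367) + 441515 = 119434/367 + 441515 = 162155439/367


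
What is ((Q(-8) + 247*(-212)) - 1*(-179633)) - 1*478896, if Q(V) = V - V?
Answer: -351627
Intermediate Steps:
Q(V) = 0
((Q(-8) + 247*(-212)) - 1*(-179633)) - 1*478896 = ((0 + 247*(-212)) - 1*(-179633)) - 1*478896 = ((0 - 52364) + 179633) - 478896 = (-52364 + 179633) - 478896 = 127269 - 478896 = -351627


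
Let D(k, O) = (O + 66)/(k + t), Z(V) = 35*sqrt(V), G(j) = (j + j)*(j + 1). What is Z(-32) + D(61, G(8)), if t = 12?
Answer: 210/73 + 140*I*sqrt(2) ≈ 2.8767 + 197.99*I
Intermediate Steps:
G(j) = 2*j*(1 + j) (G(j) = (2*j)*(1 + j) = 2*j*(1 + j))
D(k, O) = (66 + O)/(12 + k) (D(k, O) = (O + 66)/(k + 12) = (66 + O)/(12 + k))
Z(-32) + D(61, G(8)) = 35*sqrt(-32) + (66 + 2*8*(1 + 8))/(12 + 61) = 35*(4*I*sqrt(2)) + (66 + 2*8*9)/73 = 140*I*sqrt(2) + (66 + 144)/73 = 140*I*sqrt(2) + (1/73)*210 = 140*I*sqrt(2) + 210/73 = 210/73 + 140*I*sqrt(2)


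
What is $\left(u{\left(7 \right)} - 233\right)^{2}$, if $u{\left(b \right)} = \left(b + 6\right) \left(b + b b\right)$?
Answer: $245025$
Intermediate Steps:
$u{\left(b \right)} = \left(6 + b\right) \left(b + b^{2}\right)$
$\left(u{\left(7 \right)} - 233\right)^{2} = \left(7 \left(6 + 7^{2} + 7 \cdot 7\right) - 233\right)^{2} = \left(7 \left(6 + 49 + 49\right) - 233\right)^{2} = \left(7 \cdot 104 - 233\right)^{2} = \left(728 - 233\right)^{2} = 495^{2} = 245025$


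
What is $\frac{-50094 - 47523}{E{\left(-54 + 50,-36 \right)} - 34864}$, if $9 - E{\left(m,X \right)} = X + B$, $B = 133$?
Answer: $\frac{97617}{34952} \approx 2.7929$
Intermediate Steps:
$E{\left(m,X \right)} = -124 - X$ ($E{\left(m,X \right)} = 9 - \left(X + 133\right) = 9 - \left(133 + X\right) = -124 - X$)
$\frac{-50094 - 47523}{E{\left(-54 + 50,-36 \right)} - 34864} = \frac{-50094 - 47523}{\left(-124 - -36\right) - 34864} = - \frac{97617}{\left(-124 + 36\right) - 34864} = - \frac{97617}{-88 - 34864} = - \frac{97617}{-34952} = \left(-97617\right) \left(- \frac{1}{34952}\right) = \frac{97617}{34952}$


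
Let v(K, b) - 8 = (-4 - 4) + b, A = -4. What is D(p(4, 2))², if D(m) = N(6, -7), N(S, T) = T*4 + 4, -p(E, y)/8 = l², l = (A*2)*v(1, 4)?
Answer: 576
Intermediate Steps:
v(K, b) = b (v(K, b) = 8 + ((-4 - 4) + b) = 8 + (-8 + b) = b)
l = -32 (l = -4*2*4 = -8*4 = -32)
p(E, y) = -8192 (p(E, y) = -8*(-32)² = -8*1024 = -8192)
N(S, T) = 4 + 4*T (N(S, T) = 4*T + 4 = 4 + 4*T)
D(m) = -24 (D(m) = 4 + 4*(-7) = 4 - 28 = -24)
D(p(4, 2))² = (-24)² = 576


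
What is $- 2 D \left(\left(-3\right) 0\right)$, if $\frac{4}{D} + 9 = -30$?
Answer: $0$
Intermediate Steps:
$D = - \frac{4}{39}$ ($D = \frac{4}{-9 - 30} = \frac{4}{-39} = 4 \left(- \frac{1}{39}\right) = - \frac{4}{39} \approx -0.10256$)
$- 2 D \left(\left(-3\right) 0\right) = \left(-2\right) \left(- \frac{4}{39}\right) \left(\left(-3\right) 0\right) = \frac{8}{39} \cdot 0 = 0$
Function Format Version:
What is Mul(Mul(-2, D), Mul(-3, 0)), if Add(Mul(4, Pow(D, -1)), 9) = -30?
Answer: 0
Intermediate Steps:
D = Rational(-4, 39) (D = Mul(4, Pow(Add(-9, -30), -1)) = Mul(4, Pow(-39, -1)) = Mul(4, Rational(-1, 39)) = Rational(-4, 39) ≈ -0.10256)
Mul(Mul(-2, D), Mul(-3, 0)) = Mul(Mul(-2, Rational(-4, 39)), Mul(-3, 0)) = Mul(Rational(8, 39), 0) = 0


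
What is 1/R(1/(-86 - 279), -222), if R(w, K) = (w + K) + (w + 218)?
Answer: -365/1462 ≈ -0.24966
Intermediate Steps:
R(w, K) = 218 + K + 2*w (R(w, K) = (K + w) + (218 + w) = 218 + K + 2*w)
1/R(1/(-86 - 279), -222) = 1/(218 - 222 + 2/(-86 - 279)) = 1/(218 - 222 + 2/(-365)) = 1/(218 - 222 + 2*(-1/365)) = 1/(218 - 222 - 2/365) = 1/(-1462/365) = -365/1462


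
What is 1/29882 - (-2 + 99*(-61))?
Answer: 180517163/29882 ≈ 6041.0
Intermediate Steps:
1/29882 - (-2 + 99*(-61)) = 1/29882 - (-2 - 6039) = 1/29882 - 1*(-6041) = 1/29882 + 6041 = 180517163/29882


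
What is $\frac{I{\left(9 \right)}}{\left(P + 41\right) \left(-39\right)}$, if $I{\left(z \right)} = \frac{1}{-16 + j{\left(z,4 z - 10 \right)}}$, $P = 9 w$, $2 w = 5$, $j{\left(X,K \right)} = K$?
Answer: $- \frac{1}{24765} \approx -4.038 \cdot 10^{-5}$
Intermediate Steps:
$w = \frac{5}{2}$ ($w = \frac{1}{2} \cdot 5 = \frac{5}{2} \approx 2.5$)
$P = \frac{45}{2}$ ($P = 9 \cdot \frac{5}{2} = \frac{45}{2} \approx 22.5$)
$I{\left(z \right)} = \frac{1}{-26 + 4 z}$ ($I{\left(z \right)} = \frac{1}{-16 + \left(4 z - 10\right)} = \frac{1}{-16 + \left(-10 + 4 z\right)} = \frac{1}{-26 + 4 z}$)
$\frac{I{\left(9 \right)}}{\left(P + 41\right) \left(-39\right)} = \frac{\frac{1}{2} \frac{1}{-13 + 2 \cdot 9}}{\left(\frac{45}{2} + 41\right) \left(-39\right)} = \frac{\frac{1}{2} \frac{1}{-13 + 18}}{\frac{127}{2} \left(-39\right)} = \frac{\frac{1}{2} \cdot \frac{1}{5}}{- \frac{4953}{2}} = \frac{1}{2} \cdot \frac{1}{5} \left(- \frac{2}{4953}\right) = \frac{1}{10} \left(- \frac{2}{4953}\right) = - \frac{1}{24765}$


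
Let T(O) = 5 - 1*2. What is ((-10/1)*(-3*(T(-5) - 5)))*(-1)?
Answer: 60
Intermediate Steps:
T(O) = 3 (T(O) = 5 - 2 = 3)
((-10/1)*(-3*(T(-5) - 5)))*(-1) = ((-10/1)*(-3*(3 - 5)))*(-1) = ((-10*1)*(-3*(-2)))*(-1) = -10*6*(-1) = -60*(-1) = 60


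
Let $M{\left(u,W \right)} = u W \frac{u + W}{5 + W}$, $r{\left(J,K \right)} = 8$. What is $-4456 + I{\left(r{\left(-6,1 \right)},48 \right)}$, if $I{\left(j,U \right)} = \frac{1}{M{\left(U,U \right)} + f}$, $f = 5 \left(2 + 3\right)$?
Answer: $- \frac{991500051}{222509} \approx -4456.0$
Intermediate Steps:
$f = 25$ ($f = 5 \cdot 5 = 25$)
$M{\left(u,W \right)} = \frac{W u \left(W + u\right)}{5 + W}$ ($M{\left(u,W \right)} = W u \frac{W + u}{5 + W} = \frac{W u \left(W + u\right)}{5 + W}$)
$I{\left(j,U \right)} = \frac{1}{25 + \frac{2 U^{3}}{5 + U}}$ ($I{\left(j,U \right)} = \frac{1}{\frac{U U \left(U + U\right)}{5 + U} + 25} = \frac{1}{\frac{U U 2 U}{5 + U} + 25} = \frac{1}{\frac{2 U^{3}}{5 + U} + 25} = \frac{1}{25 + \frac{2 U^{3}}{5 + U}}$)
$-4456 + I{\left(r{\left(-6,1 \right)},48 \right)} = -4456 + \frac{5 + 48}{125 + 2 \cdot 48^{3} + 25 \cdot 48} = -4456 + \frac{1}{125 + 2 \cdot 110592 + 1200} \cdot 53 = -4456 + \frac{1}{125 + 221184 + 1200} \cdot 53 = -4456 + \frac{1}{222509} \cdot 53 = -4456 + \frac{53}{222509} = - \frac{991500051}{222509}$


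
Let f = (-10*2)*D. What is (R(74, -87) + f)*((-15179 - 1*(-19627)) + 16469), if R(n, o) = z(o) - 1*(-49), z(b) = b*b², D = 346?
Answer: -13917627958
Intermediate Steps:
z(b) = b³
R(n, o) = 49 + o³ (R(n, o) = o³ - 1*(-49) = o³ + 49 = 49 + o³)
f = -6920 (f = -10*2*346 = -20*346 = -6920)
(R(74, -87) + f)*((-15179 - 1*(-19627)) + 16469) = ((49 + (-87)³) - 6920)*((-15179 - 1*(-19627)) + 16469) = ((49 - 658503) - 6920)*((-15179 + 19627) + 16469) = (-658454 - 6920)*(4448 + 16469) = -665374*20917 = -13917627958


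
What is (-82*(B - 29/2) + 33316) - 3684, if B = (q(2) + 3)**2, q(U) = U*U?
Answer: 26803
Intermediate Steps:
q(U) = U**2
B = 49 (B = (2**2 + 3)**2 = (4 + 3)**2 = 7**2 = 49)
(-82*(B - 29/2) + 33316) - 3684 = (-82*(49 - 29/2) + 33316) - 3684 = (-82*69/2 + 33316) - 3684 = (-2829 + 33316) - 3684 = 30487 - 3684 = 26803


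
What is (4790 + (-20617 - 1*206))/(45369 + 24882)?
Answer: -16033/70251 ≈ -0.22822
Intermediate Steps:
(4790 + (-20617 - 1*206))/(45369 + 24882) = (4790 + (-20617 - 206))/70251 = (4790 - 20823)*(1/70251) = -16033*1/70251 = -16033/70251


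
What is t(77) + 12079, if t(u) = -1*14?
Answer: 12065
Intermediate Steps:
t(u) = -14
t(77) + 12079 = -14 + 12079 = 12065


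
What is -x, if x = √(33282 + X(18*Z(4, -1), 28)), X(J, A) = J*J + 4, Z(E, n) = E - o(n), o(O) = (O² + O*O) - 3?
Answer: -√41386 ≈ -203.44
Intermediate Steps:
o(O) = -3 + 2*O² (o(O) = (O² + O²) - 3 = 2*O² - 3 = -3 + 2*O²)
Z(E, n) = 3 + E - 2*n² (Z(E, n) = E - (-3 + 2*n²) = E + (3 - 2*n²) = 3 + E - 2*n²)
X(J, A) = 4 + J² (X(J, A) = J² + 4 = 4 + J²)
x = √41386 (x = √(33282 + (4 + (18*(3 + 4 - 2*(-1)²))²)) = √(33282 + (4 + (18*(3 + 4 - 2*1))²)) = √(33282 + (4 + (18*(3 + 4 - 2))²)) = √(33282 + (4 + (18*5)²)) = √(33282 + (4 + 90²)) = √(33282 + (4 + 8100)) = √(33282 + 8104) = √41386 ≈ 203.44)
-x = -√41386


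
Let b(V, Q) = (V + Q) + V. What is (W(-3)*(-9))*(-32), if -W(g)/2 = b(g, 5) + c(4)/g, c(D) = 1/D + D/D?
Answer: 816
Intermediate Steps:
c(D) = 1 + 1/D (c(D) = 1/D + 1 = 1 + 1/D)
b(V, Q) = Q + 2*V (b(V, Q) = (Q + V) + V = Q + 2*V)
W(g) = -10 - 4*g - 5/(2*g) (W(g) = -2*((5 + 2*g) + ((1 + 4)/4)/g) = -2*((5 + 2*g) + ((¼)*5)/g) = -2*((5 + 2*g) + 5/(4*g)) = -2*(5 + 2*g + 5/(4*g)) = -10 - 4*g - 5/(2*g))
(W(-3)*(-9))*(-32) = ((-10 - 4*(-3) - 5/2/(-3))*(-9))*(-32) = ((-10 + 12 - 5/2*(-⅓))*(-9))*(-32) = ((-10 + 12 + ⅚)*(-9))*(-32) = ((17/6)*(-9))*(-32) = -51/2*(-32) = 816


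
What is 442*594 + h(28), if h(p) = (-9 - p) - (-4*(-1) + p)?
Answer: 262479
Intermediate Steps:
h(p) = -13 - 2*p (h(p) = (-9 - p) - (4 + p) = (-9 - p) + (-4 - p) = -13 - 2*p)
442*594 + h(28) = 442*594 + (-13 - 2*28) = 262548 + (-13 - 56) = 262548 - 69 = 262479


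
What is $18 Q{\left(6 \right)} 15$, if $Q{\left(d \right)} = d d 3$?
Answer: $29160$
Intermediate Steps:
$Q{\left(d \right)} = 3 d^{2}$ ($Q{\left(d \right)} = d^{2} \cdot 3 = 3 d^{2}$)
$18 Q{\left(6 \right)} 15 = 18 \cdot 3 \cdot 6^{2} \cdot 15 = 18 \cdot 3 \cdot 36 \cdot 15 = 18 \cdot 108 \cdot 15 = 1944 \cdot 15 = 29160$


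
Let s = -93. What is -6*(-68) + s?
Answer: 315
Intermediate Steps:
-6*(-68) + s = -6*(-68) - 93 = 408 - 93 = 315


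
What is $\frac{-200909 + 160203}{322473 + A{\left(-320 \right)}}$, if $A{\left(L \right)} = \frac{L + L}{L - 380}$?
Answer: $- \frac{1424710}{11286587} \approx -0.12623$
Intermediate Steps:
$A{\left(L \right)} = \frac{2 L}{-380 + L}$
$\frac{-200909 + 160203}{322473 + A{\left(-320 \right)}} = \frac{-200909 + 160203}{322473 + 2 \left(-320\right) \frac{1}{-380 - 320}} = - \frac{40706}{322473 + 2 \left(-320\right) \frac{1}{-700}} = - \frac{40706}{322473 + 2 \left(-320\right) \left(- \frac{1}{700}\right)} = - \frac{40706}{322473 + \frac{32}{35}} = - \frac{40706}{\frac{11286587}{35}} = \left(-40706\right) \frac{35}{11286587} = - \frac{1424710}{11286587}$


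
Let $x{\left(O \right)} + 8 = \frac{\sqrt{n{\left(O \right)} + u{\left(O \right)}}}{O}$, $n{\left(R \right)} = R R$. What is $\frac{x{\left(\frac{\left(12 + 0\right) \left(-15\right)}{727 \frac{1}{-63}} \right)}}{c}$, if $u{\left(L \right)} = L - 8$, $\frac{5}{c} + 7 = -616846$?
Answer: $\frac{4934824}{5} - \frac{616853 \sqrt{33152887}}{28350} \approx 8.6168 \cdot 10^{5}$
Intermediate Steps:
$c = - \frac{5}{616853}$ ($c = \frac{5}{-7 - 616846} = \frac{5}{-616853} = 5 \left(- \frac{1}{616853}\right) = - \frac{5}{616853} \approx -8.1057 \cdot 10^{-6}$)
$n{\left(R \right)} = R^{2}$
$u{\left(L \right)} = -8 + L$ ($u{\left(L \right)} = L - 8 = -8 + L$)
$x{\left(O \right)} = -8 + \frac{\sqrt{-8 + O + O^{2}}}{O}$ ($x{\left(O \right)} = -8 + \frac{\sqrt{O^{2} + \left(-8 + O\right)}}{O} = -8 + \frac{\sqrt{-8 + O + O^{2}}}{O}$)
$\frac{x{\left(\frac{\left(12 + 0\right) \left(-15\right)}{727 \frac{1}{-63}} \right)}}{c} = \frac{-8 + \frac{\sqrt{-8 + \frac{\left(12 + 0\right) \left(-15\right)}{727 \frac{1}{-63}} + \left(\frac{\left(12 + 0\right) \left(-15\right)}{727 \frac{1}{-63}}\right)^{2}}}{\left(12 + 0\right) \left(-15\right) \frac{1}{727 \frac{1}{-63}}}}{- \frac{5}{616853}} = \left(-8 + \frac{\sqrt{-8 + \frac{12 \left(-15\right)}{727 \left(- \frac{1}{63}\right)} + \left(\frac{12 \left(-15\right)}{727 \left(- \frac{1}{63}\right)}\right)^{2}}}{12 \left(-15\right) \frac{1}{727 \left(- \frac{1}{63}\right)}}\right) \left(- \frac{616853}{5}\right) = \left(-8 + \frac{\sqrt{-8 - \frac{180}{- \frac{727}{63}} + \left(- \frac{180}{- \frac{727}{63}}\right)^{2}}}{\left(-180\right) \frac{1}{- \frac{727}{63}}}\right) \left(- \frac{616853}{5}\right) = \left(-8 + \frac{\sqrt{-8 - - \frac{11340}{727} + \left(\left(-180\right) \left(- \frac{63}{727}\right)\right)^{2}}}{\left(-180\right) \left(- \frac{63}{727}\right)}\right) \left(- \frac{616853}{5}\right) = \left(-8 + \frac{\sqrt{-8 + \frac{11340}{727} + \left(\frac{11340}{727}\right)^{2}}}{\frac{11340}{727}}\right) \left(- \frac{616853}{5}\right) = \left(-8 + \frac{727 \sqrt{-8 + \frac{11340}{727} + \frac{128595600}{528529}}}{11340}\right) \left(- \frac{616853}{5}\right) = \left(-8 + \frac{727 \sqrt{\frac{132611548}{528529}}}{11340}\right) \left(- \frac{616853}{5}\right) = \left(-8 + \frac{727 \frac{2 \sqrt{33152887}}{727}}{11340}\right) \left(- \frac{616853}{5}\right) = \left(-8 + \frac{\sqrt{33152887}}{5670}\right) \left(- \frac{616853}{5}\right) = \frac{4934824}{5} - \frac{616853 \sqrt{33152887}}{28350}$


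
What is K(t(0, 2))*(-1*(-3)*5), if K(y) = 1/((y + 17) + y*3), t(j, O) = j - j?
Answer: 15/17 ≈ 0.88235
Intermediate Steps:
t(j, O) = 0
K(y) = 1/(17 + 4*y) (K(y) = 1/((17 + y) + 3*y) = 1/(17 + 4*y))
K(t(0, 2))*(-1*(-3)*5) = (-1*(-3)*5)/(17 + 4*0) = (3*5)/(17 + 0) = 15/17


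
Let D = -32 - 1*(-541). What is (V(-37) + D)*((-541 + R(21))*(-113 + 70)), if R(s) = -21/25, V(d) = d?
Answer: 274929616/25 ≈ 1.0997e+7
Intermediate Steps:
R(s) = -21/25 (R(s) = -21*1/25 = -21/25)
D = 509 (D = -32 + 541 = 509)
(V(-37) + D)*((-541 + R(21))*(-113 + 70)) = (-37 + 509)*((-541 - 21/25)*(-113 + 70)) = 472*(-13546/25*(-43)) = 472*(582478/25) = 274929616/25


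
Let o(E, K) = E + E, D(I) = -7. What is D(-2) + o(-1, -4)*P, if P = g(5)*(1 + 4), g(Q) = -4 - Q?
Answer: 83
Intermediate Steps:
o(E, K) = 2*E
P = -45 (P = (-4 - 1*5)*(1 + 4) = (-4 - 5)*5 = -9*5 = -45)
D(-2) + o(-1, -4)*P = -7 + (2*(-1))*(-45) = -7 - 2*(-45) = -7 + 90 = 83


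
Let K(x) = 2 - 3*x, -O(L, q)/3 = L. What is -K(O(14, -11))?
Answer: -128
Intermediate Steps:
O(L, q) = -3*L
-K(O(14, -11)) = -(2 - (-9)*14) = -(2 - 3*(-42)) = -(2 + 126) = -1*128 = -128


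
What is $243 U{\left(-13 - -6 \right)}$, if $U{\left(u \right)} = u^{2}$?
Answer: $11907$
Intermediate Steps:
$243 U{\left(-13 - -6 \right)} = 243 \left(-13 - -6\right)^{2} = 243 \left(-13 + 6\right)^{2} = 243 \left(-7\right)^{2} = 243 \cdot 49 = 11907$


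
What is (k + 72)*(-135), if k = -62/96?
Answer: -154125/16 ≈ -9632.8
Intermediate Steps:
k = -31/48 (k = -62*1/96 = -31/48 ≈ -0.64583)
(k + 72)*(-135) = (-31/48 + 72)*(-135) = (3425/48)*(-135) = -154125/16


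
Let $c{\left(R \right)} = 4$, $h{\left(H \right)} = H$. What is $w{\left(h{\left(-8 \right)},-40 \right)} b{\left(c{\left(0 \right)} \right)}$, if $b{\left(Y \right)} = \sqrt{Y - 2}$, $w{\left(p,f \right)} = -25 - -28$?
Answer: $3 \sqrt{2} \approx 4.2426$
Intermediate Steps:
$w{\left(p,f \right)} = 3$ ($w{\left(p,f \right)} = -25 + 28 = 3$)
$b{\left(Y \right)} = \sqrt{-2 + Y}$
$w{\left(h{\left(-8 \right)},-40 \right)} b{\left(c{\left(0 \right)} \right)} = 3 \sqrt{-2 + 4} = 3 \sqrt{2}$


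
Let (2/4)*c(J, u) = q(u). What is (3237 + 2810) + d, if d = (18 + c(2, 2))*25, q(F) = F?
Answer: 6597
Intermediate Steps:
c(J, u) = 2*u
d = 550 (d = (18 + 2*2)*25 = (18 + 4)*25 = 22*25 = 550)
(3237 + 2810) + d = (3237 + 2810) + 550 = 6047 + 550 = 6597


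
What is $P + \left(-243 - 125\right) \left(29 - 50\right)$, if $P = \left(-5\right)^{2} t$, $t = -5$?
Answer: $7603$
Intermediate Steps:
$P = -125$ ($P = \left(-5\right)^{2} \left(-5\right) = 25 \left(-5\right) = -125$)
$P + \left(-243 - 125\right) \left(29 - 50\right) = -125 + \left(-243 - 125\right) \left(29 - 50\right) = -125 - -7728 = -125 + 7728 = 7603$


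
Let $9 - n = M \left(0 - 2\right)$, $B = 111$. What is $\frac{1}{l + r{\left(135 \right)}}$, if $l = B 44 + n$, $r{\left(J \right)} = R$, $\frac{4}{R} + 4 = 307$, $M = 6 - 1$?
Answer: $\frac{303}{1485613} \approx 0.00020396$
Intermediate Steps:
$M = 5$
$R = \frac{4}{303}$ ($R = \frac{4}{-4 + 307} = \frac{4}{303} \approx 0.013201$)
$r{\left(J \right)} = \frac{4}{303}$
$n = 19$ ($n = 9 - 5 \left(0 - 2\right) = 9 - 5 \left(-2\right) = 9 - -10 = 9 + 10 = 19$)
$l = 4903$ ($l = 111 \cdot 44 + 19 = 4884 + 19 = 4903$)
$\frac{1}{l + r{\left(135 \right)}} = \frac{1}{4903 + \frac{4}{303}} = \frac{1}{\frac{1485613}{303}} = \frac{303}{1485613}$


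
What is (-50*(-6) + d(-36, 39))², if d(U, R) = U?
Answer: 69696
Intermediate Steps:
(-50*(-6) + d(-36, 39))² = (-50*(-6) - 36)² = (300 - 36)² = 264² = 69696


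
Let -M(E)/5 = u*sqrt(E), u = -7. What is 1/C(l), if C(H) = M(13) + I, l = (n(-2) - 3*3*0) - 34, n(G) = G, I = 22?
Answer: -22/15441 + 35*sqrt(13)/15441 ≈ 0.0067479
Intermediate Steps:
M(E) = 35*sqrt(E) (M(E) = -(-35)*sqrt(E) = 35*sqrt(E))
l = -36 (l = (-2 - 3*3*0) - 34 = (-2 - 9*0) - 34 = (-2 + 0) - 34 = -2 - 34 = -36)
C(H) = 22 + 35*sqrt(13) (C(H) = 35*sqrt(13) + 22 = 22 + 35*sqrt(13))
1/C(l) = 1/(22 + 35*sqrt(13))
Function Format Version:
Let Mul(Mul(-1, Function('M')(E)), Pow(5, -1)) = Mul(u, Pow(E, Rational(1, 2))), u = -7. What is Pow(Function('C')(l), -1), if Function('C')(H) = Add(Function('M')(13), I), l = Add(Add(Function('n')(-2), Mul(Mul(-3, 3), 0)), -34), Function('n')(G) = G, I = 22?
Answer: Add(Rational(-22, 15441), Mul(Rational(35, 15441), Pow(13, Rational(1, 2)))) ≈ 0.0067479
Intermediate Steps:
Function('M')(E) = Mul(35, Pow(E, Rational(1, 2))) (Function('M')(E) = Mul(-5, Mul(-7, Pow(E, Rational(1, 2)))) = Mul(35, Pow(E, Rational(1, 2))))
l = -36 (l = Add(Add(-2, Mul(Mul(-3, 3), 0)), -34) = Add(Add(-2, Mul(-9, 0)), -34) = Add(Add(-2, 0), -34) = Add(-2, -34) = -36)
Function('C')(H) = Add(22, Mul(35, Pow(13, Rational(1, 2)))) (Function('C')(H) = Add(Mul(35, Pow(13, Rational(1, 2))), 22) = Add(22, Mul(35, Pow(13, Rational(1, 2)))))
Pow(Function('C')(l), -1) = Pow(Add(22, Mul(35, Pow(13, Rational(1, 2)))), -1)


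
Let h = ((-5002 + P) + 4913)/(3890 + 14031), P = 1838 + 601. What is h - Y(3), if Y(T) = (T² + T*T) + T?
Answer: -373991/17921 ≈ -20.869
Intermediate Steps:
P = 2439
h = 2350/17921 (h = ((-5002 + 2439) + 4913)/(3890 + 14031) = (-2563 + 4913)/17921 = 2350*(1/17921) = 2350/17921 ≈ 0.13113)
Y(T) = T + 2*T² (Y(T) = (T² + T²) + T = 2*T² + T = T + 2*T²)
h - Y(3) = 2350/17921 - 3*(1 + 2*3) = 2350/17921 - 3*(1 + 6) = 2350/17921 - 3*7 = 2350/17921 - 1*21 = 2350/17921 - 21 = -373991/17921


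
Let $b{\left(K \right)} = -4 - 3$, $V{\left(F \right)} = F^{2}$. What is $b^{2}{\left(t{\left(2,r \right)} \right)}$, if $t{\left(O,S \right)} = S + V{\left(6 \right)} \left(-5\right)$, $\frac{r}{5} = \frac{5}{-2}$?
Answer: $49$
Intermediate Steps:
$r = - \frac{25}{2}$ ($r = 5 \frac{5}{-2} = 5 \cdot 5 \left(- \frac{1}{2}\right) = 5 \left(- \frac{5}{2}\right) = - \frac{25}{2} \approx -12.5$)
$t{\left(O,S \right)} = -180 + S$ ($t{\left(O,S \right)} = S + 6^{2} \left(-5\right) = S + 36 \left(-5\right) = S - 180 = -180 + S$)
$b{\left(K \right)} = -7$
$b^{2}{\left(t{\left(2,r \right)} \right)} = \left(-7\right)^{2} = 49$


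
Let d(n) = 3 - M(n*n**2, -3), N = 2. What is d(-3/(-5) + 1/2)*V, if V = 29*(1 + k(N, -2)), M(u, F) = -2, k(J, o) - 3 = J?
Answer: 870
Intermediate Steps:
k(J, o) = 3 + J
V = 174 (V = 29*(1 + (3 + 2)) = 29*(1 + 5) = 29*6 = 174)
d(n) = 5 (d(n) = 3 - 1*(-2) = 3 + 2 = 5)
d(-3/(-5) + 1/2)*V = 5*174 = 870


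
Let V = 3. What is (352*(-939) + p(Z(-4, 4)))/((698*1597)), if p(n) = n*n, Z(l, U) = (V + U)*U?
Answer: -164872/557353 ≈ -0.29581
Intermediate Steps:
Z(l, U) = U*(3 + U) (Z(l, U) = (3 + U)*U = U*(3 + U))
p(n) = n²
(352*(-939) + p(Z(-4, 4)))/((698*1597)) = (352*(-939) + (4*(3 + 4))²)/((698*1597)) = (-330528 + (4*7)²)/1114706 = (-330528 + 28²)*(1/1114706) = (-330528 + 784)*(1/1114706) = -329744*1/1114706 = -164872/557353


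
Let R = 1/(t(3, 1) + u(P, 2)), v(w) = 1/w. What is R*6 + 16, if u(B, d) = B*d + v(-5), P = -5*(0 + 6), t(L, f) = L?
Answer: 2273/143 ≈ 15.895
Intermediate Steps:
P = -30 (P = -5*6 = -30)
u(B, d) = -1/5 + B*d (u(B, d) = B*d + 1/(-5) = B*d - 1/5 = -1/5 + B*d)
R = -5/286 (R = 1/(3 + (-1/5 - 30*2)) = 1/(3 + (-1/5 - 60)) = 1/(3 - 301/5) = 1/(-286/5) = -5/286 ≈ -0.017483)
R*6 + 16 = -5/286*6 + 16 = -15/143 + 16 = 2273/143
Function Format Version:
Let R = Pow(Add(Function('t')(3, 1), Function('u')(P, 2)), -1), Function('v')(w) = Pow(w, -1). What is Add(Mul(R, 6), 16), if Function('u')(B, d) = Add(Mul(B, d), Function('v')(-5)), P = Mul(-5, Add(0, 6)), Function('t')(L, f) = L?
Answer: Rational(2273, 143) ≈ 15.895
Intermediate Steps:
P = -30 (P = Mul(-5, 6) = -30)
Function('u')(B, d) = Add(Rational(-1, 5), Mul(B, d)) (Function('u')(B, d) = Add(Mul(B, d), Pow(-5, -1)) = Add(Mul(B, d), Rational(-1, 5)) = Add(Rational(-1, 5), Mul(B, d)))
R = Rational(-5, 286) (R = Pow(Add(3, Add(Rational(-1, 5), Mul(-30, 2))), -1) = Pow(Add(3, Add(Rational(-1, 5), -60)), -1) = Pow(Add(3, Rational(-301, 5)), -1) = Pow(Rational(-286, 5), -1) = Rational(-5, 286) ≈ -0.017483)
Add(Mul(R, 6), 16) = Add(Mul(Rational(-5, 286), 6), 16) = Add(Rational(-15, 143), 16) = Rational(2273, 143)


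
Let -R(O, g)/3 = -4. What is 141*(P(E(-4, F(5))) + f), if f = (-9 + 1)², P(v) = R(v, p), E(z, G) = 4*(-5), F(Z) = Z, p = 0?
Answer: 10716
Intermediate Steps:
R(O, g) = 12 (R(O, g) = -3*(-4) = 12)
E(z, G) = -20
P(v) = 12
f = 64 (f = (-8)² = 64)
141*(P(E(-4, F(5))) + f) = 141*(12 + 64) = 141*76 = 10716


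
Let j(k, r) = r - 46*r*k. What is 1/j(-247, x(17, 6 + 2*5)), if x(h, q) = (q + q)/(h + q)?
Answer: 3/33056 ≈ 9.0755e-5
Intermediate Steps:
x(h, q) = 2*q/(h + q) (x(h, q) = (2*q)/(h + q) = 2*q/(h + q))
j(k, r) = r - 46*k*r
1/j(-247, x(17, 6 + 2*5)) = 1/((2*(6 + 2*5)/(17 + (6 + 2*5)))*(1 - 46*(-247))) = 1/((2*(6 + 10)/(17 + (6 + 10)))*(1 + 11362)) = 1/((2*16/(17 + 16))*11363) = 1/((2*16/33)*11363) = 1/((2*16*(1/33))*11363) = 1/((32/33)*11363) = 1/(33056/3) = 3/33056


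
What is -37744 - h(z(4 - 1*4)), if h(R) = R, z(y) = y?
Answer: -37744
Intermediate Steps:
-37744 - h(z(4 - 1*4)) = -37744 - (4 - 1*4) = -37744 - (4 - 4) = -37744 - 1*0 = -37744 + 0 = -37744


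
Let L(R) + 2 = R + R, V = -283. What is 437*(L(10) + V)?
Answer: -115805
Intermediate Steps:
L(R) = -2 + 2*R (L(R) = -2 + (R + R) = -2 + 2*R)
437*(L(10) + V) = 437*((-2 + 2*10) - 283) = 437*((-2 + 20) - 283) = 437*(18 - 283) = 437*(-265) = -115805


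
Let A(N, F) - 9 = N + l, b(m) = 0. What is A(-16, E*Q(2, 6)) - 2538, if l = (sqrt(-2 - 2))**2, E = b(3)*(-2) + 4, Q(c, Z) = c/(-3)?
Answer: -2549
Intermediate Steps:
Q(c, Z) = -c/3 (Q(c, Z) = c*(-1/3) = -c/3)
E = 4 (E = 0*(-2) + 4 = 0 + 4 = 4)
l = -4 (l = (sqrt(-4))**2 = (2*I)**2 = -4)
A(N, F) = 5 + N (A(N, F) = 9 + (N - 4) = 9 + (-4 + N) = 5 + N)
A(-16, E*Q(2, 6)) - 2538 = (5 - 16) - 2538 = -11 - 2538 = -2549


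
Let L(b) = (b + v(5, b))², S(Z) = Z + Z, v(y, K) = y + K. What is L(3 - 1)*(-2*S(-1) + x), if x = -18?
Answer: -1134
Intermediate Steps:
v(y, K) = K + y
S(Z) = 2*Z
L(b) = (5 + 2*b)² (L(b) = (b + (b + 5))² = (b + (5 + b))² = (5 + 2*b)²)
L(3 - 1)*(-2*S(-1) + x) = (5 + 2*(3 - 1))²*(-4*(-1) - 18) = (5 + 2*2)²*(-2*(-2) - 18) = (5 + 4)²*(4 - 18) = 9²*(-14) = 81*(-14) = -1134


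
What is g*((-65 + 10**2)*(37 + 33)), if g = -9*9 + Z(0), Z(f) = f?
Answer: -198450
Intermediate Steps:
g = -81 (g = -9*9 + 0 = -81 + 0 = -81)
g*((-65 + 10**2)*(37 + 33)) = -81*(-65 + 10**2)*(37 + 33) = -81*(-65 + 100)*70 = -2835*70 = -81*2450 = -198450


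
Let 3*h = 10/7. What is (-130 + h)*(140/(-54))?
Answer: 27200/81 ≈ 335.80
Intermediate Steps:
h = 10/21 (h = (10/7)/3 = (10*(1/7))/3 = (1/3)*(10/7) = 10/21 ≈ 0.47619)
(-130 + h)*(140/(-54)) = (-130 + 10/21)*(140/(-54)) = -54400*(-1)/(3*54) = -2720/21*(-70/27) = 27200/81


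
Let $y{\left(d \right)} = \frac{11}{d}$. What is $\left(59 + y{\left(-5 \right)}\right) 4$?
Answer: $\frac{1136}{5} \approx 227.2$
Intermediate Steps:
$\left(59 + y{\left(-5 \right)}\right) 4 = \left(59 + \frac{11}{-5}\right) 4 = \left(59 + 11 \left(- \frac{1}{5}\right)\right) 4 = \left(59 - \frac{11}{5}\right) 4 = \frac{284}{5} \cdot 4 = \frac{1136}{5}$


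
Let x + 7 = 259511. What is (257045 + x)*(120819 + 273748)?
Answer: 203813189283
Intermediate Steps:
x = 259504 (x = -7 + 259511 = 259504)
(257045 + x)*(120819 + 273748) = (257045 + 259504)*(120819 + 273748) = 516549*394567 = 203813189283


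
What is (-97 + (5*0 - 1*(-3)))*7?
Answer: -658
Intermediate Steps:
(-97 + (5*0 - 1*(-3)))*7 = (-97 + (0 + 3))*7 = (-97 + 3)*7 = -94*7 = -658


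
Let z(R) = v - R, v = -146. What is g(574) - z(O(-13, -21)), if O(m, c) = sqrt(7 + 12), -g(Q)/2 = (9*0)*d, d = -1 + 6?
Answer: 146 + sqrt(19) ≈ 150.36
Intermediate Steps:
d = 5
g(Q) = 0 (g(Q) = -2*9*0*5 = -0*5 = -2*0 = 0)
O(m, c) = sqrt(19)
z(R) = -146 - R
g(574) - z(O(-13, -21)) = 0 - (-146 - sqrt(19)) = 0 + (146 + sqrt(19)) = 146 + sqrt(19)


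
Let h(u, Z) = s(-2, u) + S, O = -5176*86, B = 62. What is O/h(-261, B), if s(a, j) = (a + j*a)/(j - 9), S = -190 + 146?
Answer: 1502334/155 ≈ 9692.5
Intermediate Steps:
S = -44
O = -445136
s(a, j) = (a + a*j)/(-9 + j)
h(u, Z) = -44 - 2*(1 + u)/(-9 + u) (h(u, Z) = -2*(1 + u)/(-9 + u) - 44 = -44 - 2*(1 + u)/(-9 + u))
O/h(-261, B) = -445136*(-9 - 261)/(2*(197 - 23*(-261))) = -445136*(-135/(197 + 6003)) = -445136/(2*(-1/270)*6200) = -445136/(-1240/27) = -445136*(-27/1240) = 1502334/155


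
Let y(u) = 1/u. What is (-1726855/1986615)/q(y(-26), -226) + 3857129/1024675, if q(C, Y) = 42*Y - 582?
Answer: 15439021478558783/4101396844181850 ≈ 3.7643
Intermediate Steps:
q(C, Y) = -582 + 42*Y
(-1726855/1986615)/q(y(-26), -226) + 3857129/1024675 = (-1726855/1986615)/(-582 + 42*(-226)) + 3857129/1024675 = (-1726855*1/1986615)/(-582 - 9492) + 3857129*(1/1024675) = -345371/397323/(-10074) + 3857129/1024675 = -345371/397323*(-1/10074) + 3857129/1024675 = 345371/4002631902 + 3857129/1024675 = 15439021478558783/4101396844181850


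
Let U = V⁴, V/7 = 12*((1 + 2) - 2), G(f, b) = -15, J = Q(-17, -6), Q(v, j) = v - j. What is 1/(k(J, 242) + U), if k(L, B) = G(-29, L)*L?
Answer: 1/49787301 ≈ 2.0085e-8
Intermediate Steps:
J = -11 (J = -17 - 1*(-6) = -17 + 6 = -11)
k(L, B) = -15*L
V = 84 (V = 7*(12*((1 + 2) - 2)) = 7*(12*(3 - 2)) = 7*(12*1) = 7*12 = 84)
U = 49787136 (U = 84⁴ = 49787136)
1/(k(J, 242) + U) = 1/(-15*(-11) + 49787136) = 1/(165 + 49787136) = 1/49787301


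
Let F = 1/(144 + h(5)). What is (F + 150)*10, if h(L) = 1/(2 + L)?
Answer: 1513570/1009 ≈ 1500.1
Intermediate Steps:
F = 7/1009 (F = 1/(144 + 1/(2 + 5)) = 1/(144 + 1/7) = 1/(144 + ⅐) = 1/(1009/7) = 7/1009 ≈ 0.0069376)
(F + 150)*10 = (7/1009 + 150)*10 = (151357/1009)*10 = 1513570/1009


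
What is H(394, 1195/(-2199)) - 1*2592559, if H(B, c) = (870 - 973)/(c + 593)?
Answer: -3377617202405/1302812 ≈ -2.5926e+6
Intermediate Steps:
H(B, c) = -103/(593 + c)
H(394, 1195/(-2199)) - 1*2592559 = -103/(593 + 1195/(-2199)) - 1*2592559 = -103/(593 + 1195*(-1/2199)) - 2592559 = -103/(593 - 1195/2199) - 2592559 = -103/1302812/2199 - 2592559 = -103*2199/1302812 - 2592559 = -226497/1302812 - 2592559 = -3377617202405/1302812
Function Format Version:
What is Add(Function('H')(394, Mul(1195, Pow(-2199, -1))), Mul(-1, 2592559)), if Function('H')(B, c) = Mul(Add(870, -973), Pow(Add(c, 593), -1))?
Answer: Rational(-3377617202405, 1302812) ≈ -2.5926e+6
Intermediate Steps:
Function('H')(B, c) = Mul(-103, Pow(Add(593, c), -1))
Add(Function('H')(394, Mul(1195, Pow(-2199, -1))), Mul(-1, 2592559)) = Add(Mul(-103, Pow(Add(593, Mul(1195, Pow(-2199, -1))), -1)), Mul(-1, 2592559)) = Add(Mul(-103, Pow(Add(593, Mul(1195, Rational(-1, 2199))), -1)), -2592559) = Add(Mul(-103, Pow(Add(593, Rational(-1195, 2199)), -1)), -2592559) = Add(Mul(-103, Pow(Rational(1302812, 2199), -1)), -2592559) = Add(Mul(-103, Rational(2199, 1302812)), -2592559) = Add(Rational(-226497, 1302812), -2592559) = Rational(-3377617202405, 1302812)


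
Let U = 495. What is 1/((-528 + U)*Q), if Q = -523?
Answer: 1/17259 ≈ 5.7941e-5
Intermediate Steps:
1/((-528 + U)*Q) = 1/((-528 + 495)*(-523)) = 1/(-33*(-523)) = 1/17259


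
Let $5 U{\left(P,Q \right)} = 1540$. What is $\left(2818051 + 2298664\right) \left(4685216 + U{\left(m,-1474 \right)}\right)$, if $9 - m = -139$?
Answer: $23974490933660$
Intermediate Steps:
$m = 148$ ($m = 9 - -139 = 9 + 139 = 148$)
$U{\left(P,Q \right)} = 308$ ($U{\left(P,Q \right)} = \frac{1}{5} \cdot 1540 = 308$)
$\left(2818051 + 2298664\right) \left(4685216 + U{\left(m,-1474 \right)}\right) = \left(2818051 + 2298664\right) \left(4685216 + 308\right) = 5116715 \cdot 4685524 = 23974490933660$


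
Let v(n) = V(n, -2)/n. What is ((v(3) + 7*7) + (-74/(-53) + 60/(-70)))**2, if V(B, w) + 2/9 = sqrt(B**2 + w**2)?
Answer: 245656267054/100340289 + 990982*sqrt(13)/30051 ≈ 2567.1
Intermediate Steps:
V(B, w) = -2/9 + sqrt(B**2 + w**2)
v(n) = (-2/9 + sqrt(4 + n**2))/n (v(n) = (-2/9 + sqrt(n**2 + (-2)**2))/n = (-2/9 + sqrt(n**2 + 4))/n = (-2/9 + sqrt(4 + n**2))/n)
((v(3) + 7*7) + (-74/(-53) + 60/(-70)))**2 = (((-2/9 + sqrt(4 + 3**2))/3 + 7*7) + (-74/(-53) + 60/(-70)))**2 = (((-2/9 + sqrt(4 + 9))/3 + 49) + (-74*(-1/53) + 60*(-1/70)))**2 = (((-2/9 + sqrt(13))/3 + 49) + (74/53 - 6/7))**2 = (((-2/27 + sqrt(13)/3) + 49) + 200/371)**2 = ((1321/27 + sqrt(13)/3) + 200/371)**2 = (495491/10017 + sqrt(13)/3)**2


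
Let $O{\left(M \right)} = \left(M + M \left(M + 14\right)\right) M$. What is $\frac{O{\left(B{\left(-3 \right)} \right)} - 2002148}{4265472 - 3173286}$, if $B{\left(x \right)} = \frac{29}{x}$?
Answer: $- \frac{27022270}{14744511} \approx -1.8327$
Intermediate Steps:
$O{\left(M \right)} = M \left(M + M \left(14 + M\right)\right)$ ($O{\left(M \right)} = \left(M + M \left(14 + M\right)\right) M = M \left(M + M \left(14 + M\right)\right)$)
$\frac{O{\left(B{\left(-3 \right)} \right)} - 2002148}{4265472 - 3173286} = \frac{\left(\frac{29}{-3}\right)^{2} \left(15 + \frac{29}{-3}\right) - 2002148}{4265472 - 3173286} = \frac{\left(29 \left(- \frac{1}{3}\right)\right)^{2} \left(15 + 29 \left(- \frac{1}{3}\right)\right) - 2002148}{1092186} = \left(\left(- \frac{29}{3}\right)^{2} \left(15 - \frac{29}{3}\right) - 2002148\right) \frac{1}{1092186} = \left(\frac{841}{9} \cdot \frac{16}{3} - 2002148\right) \frac{1}{1092186} = \left(\frac{13456}{27} - 2002148\right) \frac{1}{1092186} = \left(- \frac{54044540}{27}\right) \frac{1}{1092186} = - \frac{27022270}{14744511}$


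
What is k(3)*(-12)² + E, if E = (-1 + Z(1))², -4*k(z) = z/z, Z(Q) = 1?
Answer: -36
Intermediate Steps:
k(z) = -¼ (k(z) = -z/(4*z) = -¼*1 = -¼)
E = 0 (E = (-1 + 1)² = 0² = 0)
k(3)*(-12)² + E = -¼*(-12)² + 0 = -¼*144 + 0 = -36 + 0 = -36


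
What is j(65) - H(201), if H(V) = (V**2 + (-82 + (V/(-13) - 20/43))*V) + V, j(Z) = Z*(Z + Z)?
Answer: -6970027/559 ≈ -12469.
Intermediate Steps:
j(Z) = 2*Z**2 (j(Z) = Z*(2*Z) = 2*Z**2)
H(V) = V + V**2 + V*(-3546/43 - V/13) (H(V) = (V**2 + (-82 + (V*(-1/13) - 20*1/43))*V) + V = (V**2 + (-82 + (-V/13 - 20/43))*V) + V = (V**2 + (-82 + (-20/43 - V/13))*V) + V = (V**2 + (-3546/43 - V/13)*V) + V = (V**2 + V*(-3546/43 - V/13)) + V = V + V**2 + V*(-3546/43 - V/13))
j(65) - H(201) = 2*65**2 - 201*(-45539 + 516*201)/559 = 2*4225 - 201*(-45539 + 103716)/559 = 8450 - 201*58177/559 = 8450 - 1*11693577/559 = 8450 - 11693577/559 = -6970027/559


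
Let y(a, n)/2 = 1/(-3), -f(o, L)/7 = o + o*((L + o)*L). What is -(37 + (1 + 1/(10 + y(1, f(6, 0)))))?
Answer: -1067/28 ≈ -38.107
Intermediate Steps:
f(o, L) = -7*o - 7*L*o*(L + o) (f(o, L) = -7*(o + o*((L + o)*L)) = -7*(o + o*(L*(L + o))) = -7*(o + L*o*(L + o)) = -7*o - 7*L*o*(L + o))
y(a, n) = -2/3 (y(a, n) = 2/(-3) = 2*(-1/3) = -2/3)
-(37 + (1 + 1/(10 + y(1, f(6, 0))))) = -(37 + (1 + 1/(10 - 2/3))) = -(37 + (1 + 1/(28/3))) = -(37 + (1 + 3/28)) = -(37 + 31/28) = -1*1067/28 = -1067/28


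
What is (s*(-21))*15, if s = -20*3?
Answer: 18900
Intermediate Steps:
s = -60
(s*(-21))*15 = -60*(-21)*15 = 1260*15 = 18900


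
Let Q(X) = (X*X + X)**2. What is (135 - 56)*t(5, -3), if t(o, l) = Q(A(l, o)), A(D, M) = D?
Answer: 2844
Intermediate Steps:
Q(X) = (X + X**2)**2 (Q(X) = (X**2 + X)**2 = (X + X**2)**2)
t(o, l) = l**2*(1 + l)**2
(135 - 56)*t(5, -3) = (135 - 56)*((-3)**2*(1 - 3)**2) = 79*(9*(-2)**2) = 79*(9*4) = 79*36 = 2844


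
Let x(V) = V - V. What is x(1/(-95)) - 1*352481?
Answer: -352481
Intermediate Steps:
x(V) = 0
x(1/(-95)) - 1*352481 = 0 - 1*352481 = 0 - 352481 = -352481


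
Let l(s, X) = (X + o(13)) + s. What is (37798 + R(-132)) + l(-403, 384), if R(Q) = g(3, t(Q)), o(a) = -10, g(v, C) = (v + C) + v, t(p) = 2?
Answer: 37777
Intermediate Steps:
g(v, C) = C + 2*v (g(v, C) = (C + v) + v = C + 2*v)
R(Q) = 8 (R(Q) = 2 + 2*3 = 2 + 6 = 8)
l(s, X) = -10 + X + s (l(s, X) = (X - 10) + s = (-10 + X) + s = -10 + X + s)
(37798 + R(-132)) + l(-403, 384) = (37798 + 8) + (-10 + 384 - 403) = 37806 - 29 = 37777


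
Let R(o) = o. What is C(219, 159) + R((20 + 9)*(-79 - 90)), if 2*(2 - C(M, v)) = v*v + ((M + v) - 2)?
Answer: -35455/2 ≈ -17728.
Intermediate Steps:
C(M, v) = 3 - M/2 - v/2 - v²/2 (C(M, v) = 2 - (v*v + ((M + v) - 2))/2 = 2 - (v² + (-2 + M + v))/2 = 2 - (-2 + M + v + v²)/2 = 2 + (1 - M/2 - v/2 - v²/2) = 3 - M/2 - v/2 - v²/2)
C(219, 159) + R((20 + 9)*(-79 - 90)) = (3 - ½*219 - ½*159 - ½*159²) + (20 + 9)*(-79 - 90) = (3 - 219/2 - 159/2 - ½*25281) + 29*(-169) = (3 - 219/2 - 159/2 - 25281/2) - 4901 = -25653/2 - 4901 = -35455/2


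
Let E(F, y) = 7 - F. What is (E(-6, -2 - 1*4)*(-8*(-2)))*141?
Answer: 29328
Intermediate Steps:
(E(-6, -2 - 1*4)*(-8*(-2)))*141 = ((7 - 1*(-6))*(-8*(-2)))*141 = ((7 + 6)*16)*141 = (13*16)*141 = 208*141 = 29328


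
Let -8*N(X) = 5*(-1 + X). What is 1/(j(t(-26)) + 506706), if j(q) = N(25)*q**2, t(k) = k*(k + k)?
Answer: -1/26911854 ≈ -3.7158e-8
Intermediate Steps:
N(X) = 5/8 - 5*X/8 (N(X) = -5*(-1 + X)/8 = -(-5 + 5*X)/8 = 5/8 - 5*X/8)
t(k) = 2*k**2 (t(k) = k*(2*k) = 2*k**2)
j(q) = -15*q**2 (j(q) = (5/8 - 5/8*25)*q**2 = (5/8 - 125/8)*q**2 = -15*q**2)
1/(j(t(-26)) + 506706) = 1/(-15*(2*(-26)**2)**2 + 506706) = 1/(-15*(2*676)**2 + 506706) = 1/(-15*1352**2 + 506706) = 1/(-15*1827904 + 506706) = 1/(-27418560 + 506706) = 1/(-26911854) = -1/26911854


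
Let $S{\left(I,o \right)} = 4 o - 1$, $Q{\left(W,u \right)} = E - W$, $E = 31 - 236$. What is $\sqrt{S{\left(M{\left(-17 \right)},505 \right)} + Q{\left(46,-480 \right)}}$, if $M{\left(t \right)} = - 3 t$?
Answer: $2 \sqrt{442} \approx 42.048$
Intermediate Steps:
$E = -205$ ($E = 31 - 236 = -205$)
$Q{\left(W,u \right)} = -205 - W$
$S{\left(I,o \right)} = -1 + 4 o$
$\sqrt{S{\left(M{\left(-17 \right)},505 \right)} + Q{\left(46,-480 \right)}} = \sqrt{\left(-1 + 4 \cdot 505\right) - 251} = \sqrt{\left(-1 + 2020\right) - 251} = \sqrt{2019 - 251} = \sqrt{1768} = 2 \sqrt{442}$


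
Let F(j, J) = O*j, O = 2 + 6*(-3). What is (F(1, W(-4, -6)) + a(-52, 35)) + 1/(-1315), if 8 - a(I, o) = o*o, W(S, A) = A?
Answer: -1621396/1315 ≈ -1233.0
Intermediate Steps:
O = -16 (O = 2 - 18 = -16)
a(I, o) = 8 - o² (a(I, o) = 8 - o*o = 8 - o²)
F(j, J) = -16*j
(F(1, W(-4, -6)) + a(-52, 35)) + 1/(-1315) = (-16*1 + (8 - 1*35²)) + 1/(-1315) = (-16 + (8 - 1*1225)) - 1/1315 = (-16 + (8 - 1225)) - 1/1315 = (-16 - 1217) - 1/1315 = -1233 - 1/1315 = -1621396/1315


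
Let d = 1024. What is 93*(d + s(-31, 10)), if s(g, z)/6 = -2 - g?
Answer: 111414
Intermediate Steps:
s(g, z) = -12 - 6*g (s(g, z) = 6*(-2 - g) = -12 - 6*g)
93*(d + s(-31, 10)) = 93*(1024 + (-12 - 6*(-31))) = 93*(1024 + (-12 + 186)) = 93*(1024 + 174) = 93*1198 = 111414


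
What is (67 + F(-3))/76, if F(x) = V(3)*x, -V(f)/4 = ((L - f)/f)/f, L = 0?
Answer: 63/76 ≈ 0.82895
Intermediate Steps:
V(f) = 4/f (V(f) = -4*(0 - f)/f/f = -4*(-f)/f/f = -(-4)/f = 4/f)
F(x) = 4*x/3 (F(x) = (4/3)*x = (4*(⅓))*x = 4*x/3)
(67 + F(-3))/76 = (67 + (4/3)*(-3))/76 = (67 - 4)/76 = (1/76)*63 = 63/76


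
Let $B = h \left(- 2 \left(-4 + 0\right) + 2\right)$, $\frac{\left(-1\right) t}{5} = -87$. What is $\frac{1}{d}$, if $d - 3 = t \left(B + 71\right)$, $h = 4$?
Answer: $\frac{1}{48288} \approx 2.0709 \cdot 10^{-5}$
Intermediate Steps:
$t = 435$ ($t = \left(-5\right) \left(-87\right) = 435$)
$B = 40$ ($B = 4 \left(- 2 \left(-4 + 0\right) + 2\right) = 4 \left(\left(-2\right) \left(-4\right) + 2\right) = 4 \left(8 + 2\right) = 4 \cdot 10 = 40$)
$d = 48288$ ($d = 3 + 435 \left(40 + 71\right) = 3 + 435 \cdot 111 = 3 + 48285 = 48288$)
$\frac{1}{d} = \frac{1}{48288}$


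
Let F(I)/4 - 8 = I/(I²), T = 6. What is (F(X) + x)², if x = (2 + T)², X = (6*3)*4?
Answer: 2989441/324 ≈ 9226.7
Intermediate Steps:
X = 72 (X = 18*4 = 72)
x = 64 (x = (2 + 6)² = 8² = 64)
F(I) = 32 + 4/I (F(I) = 32 + 4*(I/(I²)) = 32 + 4*(I/I²) = 32 + 4/I)
(F(X) + x)² = ((32 + 4/72) + 64)² = ((32 + 4*(1/72)) + 64)² = ((32 + 1/18) + 64)² = (577/18 + 64)² = (1729/18)² = 2989441/324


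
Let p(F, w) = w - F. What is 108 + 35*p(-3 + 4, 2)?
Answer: 143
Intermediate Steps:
108 + 35*p(-3 + 4, 2) = 108 + 35*(2 - (-3 + 4)) = 108 + 35*(2 - 1*1) = 108 + 35*(2 - 1) = 108 + 35*1 = 108 + 35 = 143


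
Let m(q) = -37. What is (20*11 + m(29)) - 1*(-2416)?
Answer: 2599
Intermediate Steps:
(20*11 + m(29)) - 1*(-2416) = (20*11 - 37) - 1*(-2416) = (220 - 37) + 2416 = 183 + 2416 = 2599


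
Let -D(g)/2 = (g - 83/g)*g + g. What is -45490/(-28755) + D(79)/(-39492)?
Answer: 23946455/12617694 ≈ 1.8978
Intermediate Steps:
D(g) = -2*g - 2*g*(g - 83/g) (D(g) = -2*((g - 83/g)*g + g) = -2*(g*(g - 83/g) + g) = -2*(g + g*(g - 83/g)) = -2*g - 2*g*(g - 83/g))
-45490/(-28755) + D(79)/(-39492) = -45490/(-28755) + (166 - 2*79 - 2*79**2)/(-39492) = -45490*(-1/28755) + (166 - 158 - 2*6241)*(-1/39492) = 9098/5751 + (166 - 158 - 12482)*(-1/39492) = 9098/5751 - 12474*(-1/39492) = 9098/5751 + 693/2194 = 23946455/12617694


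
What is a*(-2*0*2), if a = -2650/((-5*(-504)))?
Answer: 0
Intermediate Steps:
a = -265/252 (a = -2650/2520 = -2650*1/2520 = -265/252 ≈ -1.0516)
a*(-2*0*2) = -265*(-2*0)*2/252 = -0*2 = -265/252*0 = 0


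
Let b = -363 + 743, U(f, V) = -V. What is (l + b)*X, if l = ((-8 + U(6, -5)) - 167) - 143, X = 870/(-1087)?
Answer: -58290/1087 ≈ -53.625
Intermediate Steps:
b = 380
X = -870/1087 (X = 870*(-1/1087) = -870/1087 ≈ -0.80037)
l = -313 (l = ((-8 - 1*(-5)) - 167) - 143 = ((-8 + 5) - 167) - 143 = (-3 - 167) - 143 = -170 - 143 = -313)
(l + b)*X = (-313 + 380)*(-870/1087) = 67*(-870/1087) = -58290/1087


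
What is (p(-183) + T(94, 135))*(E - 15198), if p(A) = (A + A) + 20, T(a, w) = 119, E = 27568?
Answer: -2807990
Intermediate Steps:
p(A) = 20 + 2*A (p(A) = 2*A + 20 = 20 + 2*A)
(p(-183) + T(94, 135))*(E - 15198) = ((20 + 2*(-183)) + 119)*(27568 - 15198) = ((20 - 366) + 119)*12370 = (-346 + 119)*12370 = -227*12370 = -2807990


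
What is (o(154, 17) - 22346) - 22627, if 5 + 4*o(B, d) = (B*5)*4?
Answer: -176817/4 ≈ -44204.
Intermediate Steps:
o(B, d) = -5/4 + 5*B (o(B, d) = -5/4 + ((B*5)*4)/4 = -5/4 + ((5*B)*4)/4 = -5/4 + (20*B)/4 = -5/4 + 5*B)
(o(154, 17) - 22346) - 22627 = ((-5/4 + 5*154) - 22346) - 22627 = ((-5/4 + 770) - 22346) - 22627 = (3075/4 - 22346) - 22627 = -86309/4 - 22627 = -176817/4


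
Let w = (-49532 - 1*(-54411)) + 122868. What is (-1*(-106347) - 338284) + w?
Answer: -104190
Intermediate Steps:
w = 127747 (w = (-49532 + 54411) + 122868 = 4879 + 122868 = 127747)
(-1*(-106347) - 338284) + w = (-1*(-106347) - 338284) + 127747 = (106347 - 338284) + 127747 = -231937 + 127747 = -104190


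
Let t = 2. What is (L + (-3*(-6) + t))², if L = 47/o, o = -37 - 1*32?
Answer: 1776889/4761 ≈ 373.22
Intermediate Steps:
o = -69 (o = -37 - 32 = -69)
L = -47/69 (L = 47/(-69) = 47*(-1/69) = -47/69 ≈ -0.68116)
(L + (-3*(-6) + t))² = (-47/69 + (-3*(-6) + 2))² = (-47/69 + (18 + 2))² = (-47/69 + 20)² = (1333/69)² = 1776889/4761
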